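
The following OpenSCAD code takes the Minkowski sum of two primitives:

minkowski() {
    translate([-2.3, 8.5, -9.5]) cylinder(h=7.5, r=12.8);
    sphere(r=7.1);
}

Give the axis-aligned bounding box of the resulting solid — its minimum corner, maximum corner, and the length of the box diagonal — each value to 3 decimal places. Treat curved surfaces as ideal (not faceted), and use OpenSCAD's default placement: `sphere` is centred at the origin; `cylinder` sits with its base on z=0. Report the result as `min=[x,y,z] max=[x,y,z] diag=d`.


min=[-22.200,-11.400,-16.600] max=[17.600,28.400,5.100] diag=60.324

A = translate([-2.3, 8.5, -9.5]) cylinder(h=7.5, r=12.8) → bbox [-15.1,-4.3,-9.5] .. [10.5,21.3,-2]
B = sphere(r=7.1) → bbox [-7.1,-7.1,-7.1] .. [7.1,7.1,7.1]
lo = A.lo+B.lo = [-15.1-7.1, -4.3-7.1, -9.5-7.1] = [-22.200,-11.400,-16.600]
hi = A.hi+B.hi = [10.5+7.1, 21.3+7.1, -2+7.1] = [17.600,28.400,5.100]
diag = √(39.8²+39.8²+21.7²) = √3638.97 = 60.324


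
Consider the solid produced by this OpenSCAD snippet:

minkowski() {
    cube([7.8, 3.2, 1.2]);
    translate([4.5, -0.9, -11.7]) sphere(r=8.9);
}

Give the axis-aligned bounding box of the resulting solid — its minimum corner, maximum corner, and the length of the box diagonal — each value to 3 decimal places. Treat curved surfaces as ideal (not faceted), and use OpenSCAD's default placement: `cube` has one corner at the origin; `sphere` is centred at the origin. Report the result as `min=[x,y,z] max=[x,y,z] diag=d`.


min=[-4.400,-9.800,-20.600] max=[21.200,11.200,-1.600] diag=38.175

A = translate([4.5, -0.9, -11.7]) sphere(r=8.9) → bbox [-4.4,-9.8,-20.6] .. [13.4,8,-2.8]
B = cube([7.8, 3.2, 1.2]) → bbox [0,0,0] .. [7.8,3.2,1.2]
lo = A.lo+B.lo = [-4.4+0, -9.8+0, -20.6+0] = [-4.400,-9.800,-20.600]
hi = A.hi+B.hi = [13.4+7.8, 8+3.2, -2.8+1.2] = [21.200,11.200,-1.600]
diag = √(25.6²+21²+19²) = √1457.36 = 38.175


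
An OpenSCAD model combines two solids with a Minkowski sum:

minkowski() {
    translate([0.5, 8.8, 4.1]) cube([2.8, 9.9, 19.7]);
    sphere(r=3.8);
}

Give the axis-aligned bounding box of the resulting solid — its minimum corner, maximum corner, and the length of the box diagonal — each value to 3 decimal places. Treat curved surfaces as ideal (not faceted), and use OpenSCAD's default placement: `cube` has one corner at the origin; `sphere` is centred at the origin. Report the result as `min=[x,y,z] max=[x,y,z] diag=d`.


min=[-3.300,5.000,0.300] max=[7.100,22.500,27.600] diag=34.054

A = translate([0.5, 8.8, 4.1]) cube([2.8, 9.9, 19.7]) → bbox [0.5,8.8,4.1] .. [3.3,18.7,23.8]
B = sphere(r=3.8) → bbox [-3.8,-3.8,-3.8] .. [3.8,3.8,3.8]
lo = A.lo+B.lo = [0.5-3.8, 8.8-3.8, 4.1-3.8] = [-3.300,5.000,0.300]
hi = A.hi+B.hi = [3.3+3.8, 18.7+3.8, 23.8+3.8] = [7.100,22.500,27.600]
diag = √(10.4²+17.5²+27.3²) = √1159.7 = 34.054


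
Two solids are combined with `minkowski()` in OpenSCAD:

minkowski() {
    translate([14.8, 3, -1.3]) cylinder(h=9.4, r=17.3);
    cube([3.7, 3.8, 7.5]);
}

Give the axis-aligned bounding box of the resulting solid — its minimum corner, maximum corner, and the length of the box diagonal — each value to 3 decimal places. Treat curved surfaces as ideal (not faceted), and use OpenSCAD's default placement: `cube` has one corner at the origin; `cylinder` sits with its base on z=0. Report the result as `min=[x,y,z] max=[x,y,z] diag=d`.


A = translate([14.8, 3, -1.3]) cylinder(h=9.4, r=17.3) → bbox [-2.5,-14.3,-1.3] .. [32.1,20.3,8.1]
B = cube([3.7, 3.8, 7.5]) → bbox [0,0,0] .. [3.7,3.8,7.5]
lo = A.lo+B.lo = [-2.5+0, -14.3+0, -1.3+0] = [-2.500,-14.300,-1.300]
hi = A.hi+B.hi = [32.1+3.7, 20.3+3.8, 8.1+7.5] = [35.800,24.100,15.600]
diag = √(38.3²+38.4²+16.9²) = √3227.06 = 56.807

min=[-2.500,-14.300,-1.300] max=[35.800,24.100,15.600] diag=56.807


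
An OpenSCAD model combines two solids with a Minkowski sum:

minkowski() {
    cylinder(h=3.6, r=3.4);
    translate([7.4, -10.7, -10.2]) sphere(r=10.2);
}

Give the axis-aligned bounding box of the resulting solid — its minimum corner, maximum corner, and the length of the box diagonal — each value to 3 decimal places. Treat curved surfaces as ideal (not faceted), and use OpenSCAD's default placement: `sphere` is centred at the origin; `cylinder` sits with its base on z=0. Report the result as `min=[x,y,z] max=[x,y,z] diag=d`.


min=[-6.200,-24.300,-20.400] max=[21.000,2.900,3.600] diag=45.340

A = translate([7.4, -10.7, -10.2]) sphere(r=10.2) → bbox [-2.8,-20.9,-20.4] .. [17.6,-0.5,0]
B = cylinder(h=3.6, r=3.4) → bbox [-3.4,-3.4,0] .. [3.4,3.4,3.6]
lo = A.lo+B.lo = [-2.8-3.4, -20.9-3.4, -20.4+0] = [-6.200,-24.300,-20.400]
hi = A.hi+B.hi = [17.6+3.4, -0.5+3.4, 0+3.6] = [21.000,2.900,3.600]
diag = √(27.2²+27.2²+24²) = √2055.68 = 45.340


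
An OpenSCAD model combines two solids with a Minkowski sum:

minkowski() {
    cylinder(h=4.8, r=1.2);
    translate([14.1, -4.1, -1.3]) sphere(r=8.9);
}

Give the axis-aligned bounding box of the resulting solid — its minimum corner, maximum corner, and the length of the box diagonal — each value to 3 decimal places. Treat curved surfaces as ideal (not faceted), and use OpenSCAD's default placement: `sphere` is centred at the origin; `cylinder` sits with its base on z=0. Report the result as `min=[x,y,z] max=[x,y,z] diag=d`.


min=[4.000,-14.200,-10.200] max=[24.200,6.000,12.400] diag=36.426

A = translate([14.1, -4.1, -1.3]) sphere(r=8.9) → bbox [5.2,-13,-10.2] .. [23,4.8,7.6]
B = cylinder(h=4.8, r=1.2) → bbox [-1.2,-1.2,0] .. [1.2,1.2,4.8]
lo = A.lo+B.lo = [5.2-1.2, -13-1.2, -10.2+0] = [4.000,-14.200,-10.200]
hi = A.hi+B.hi = [23+1.2, 4.8+1.2, 7.6+4.8] = [24.200,6.000,12.400]
diag = √(20.2²+20.2²+22.6²) = √1326.84 = 36.426


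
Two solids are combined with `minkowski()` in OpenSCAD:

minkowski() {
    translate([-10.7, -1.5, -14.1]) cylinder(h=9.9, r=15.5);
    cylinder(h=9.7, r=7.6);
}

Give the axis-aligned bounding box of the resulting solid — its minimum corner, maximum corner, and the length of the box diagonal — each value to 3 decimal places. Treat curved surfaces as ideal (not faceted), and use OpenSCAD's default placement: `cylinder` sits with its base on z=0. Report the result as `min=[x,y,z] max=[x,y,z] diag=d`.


min=[-33.800,-24.600,-14.100] max=[12.400,21.600,5.500] diag=68.213

A = translate([-10.7, -1.5, -14.1]) cylinder(h=9.9, r=15.5) → bbox [-26.2,-17,-14.1] .. [4.8,14,-4.2]
B = cylinder(h=9.7, r=7.6) → bbox [-7.6,-7.6,0] .. [7.6,7.6,9.7]
lo = A.lo+B.lo = [-26.2-7.6, -17-7.6, -14.1+0] = [-33.800,-24.600,-14.100]
hi = A.hi+B.hi = [4.8+7.6, 14+7.6, -4.2+9.7] = [12.400,21.600,5.500]
diag = √(46.2²+46.2²+19.6²) = √4653.04 = 68.213


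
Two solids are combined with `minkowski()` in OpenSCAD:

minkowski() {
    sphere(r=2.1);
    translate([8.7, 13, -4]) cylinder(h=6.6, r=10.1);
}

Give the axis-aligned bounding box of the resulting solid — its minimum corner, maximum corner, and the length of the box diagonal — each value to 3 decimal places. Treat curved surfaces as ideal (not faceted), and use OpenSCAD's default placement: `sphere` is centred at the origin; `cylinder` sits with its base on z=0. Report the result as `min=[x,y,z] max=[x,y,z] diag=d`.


A = translate([8.7, 13, -4]) cylinder(h=6.6, r=10.1) → bbox [-1.4,2.9,-4] .. [18.8,23.1,2.6]
B = sphere(r=2.1) → bbox [-2.1,-2.1,-2.1] .. [2.1,2.1,2.1]
lo = A.lo+B.lo = [-1.4-2.1, 2.9-2.1, -4-2.1] = [-3.500,0.800,-6.100]
hi = A.hi+B.hi = [18.8+2.1, 23.1+2.1, 2.6+2.1] = [20.900,25.200,4.700]
diag = √(24.4²+24.4²+10.8²) = √1307.36 = 36.157

min=[-3.500,0.800,-6.100] max=[20.900,25.200,4.700] diag=36.157


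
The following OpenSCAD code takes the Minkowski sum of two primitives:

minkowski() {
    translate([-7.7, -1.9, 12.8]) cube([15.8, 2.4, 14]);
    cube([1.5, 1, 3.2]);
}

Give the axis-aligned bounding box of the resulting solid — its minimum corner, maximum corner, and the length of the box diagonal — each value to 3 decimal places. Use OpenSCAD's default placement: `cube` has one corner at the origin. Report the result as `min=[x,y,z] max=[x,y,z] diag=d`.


A = translate([-7.7, -1.9, 12.8]) cube([15.8, 2.4, 14]) → bbox [-7.7,-1.9,12.8] .. [8.1,0.5,26.8]
B = cube([1.5, 1, 3.2]) → bbox [0,0,0] .. [1.5,1,3.2]
lo = A.lo+B.lo = [-7.7+0, -1.9+0, 12.8+0] = [-7.700,-1.900,12.800]
hi = A.hi+B.hi = [8.1+1.5, 0.5+1, 26.8+3.2] = [9.600,1.500,30.000]
diag = √(17.3²+3.4²+17.2²) = √606.69 = 24.631

min=[-7.700,-1.900,12.800] max=[9.600,1.500,30.000] diag=24.631


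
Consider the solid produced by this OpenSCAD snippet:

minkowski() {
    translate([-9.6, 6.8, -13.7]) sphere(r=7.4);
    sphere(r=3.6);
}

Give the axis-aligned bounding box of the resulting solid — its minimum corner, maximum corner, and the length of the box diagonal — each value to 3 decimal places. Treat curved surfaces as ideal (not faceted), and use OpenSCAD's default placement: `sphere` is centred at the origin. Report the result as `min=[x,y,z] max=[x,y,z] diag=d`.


A = translate([-9.6, 6.8, -13.7]) sphere(r=7.4) → bbox [-17,-0.6,-21.1] .. [-2.2,14.2,-6.3]
B = sphere(r=3.6) → bbox [-3.6,-3.6,-3.6] .. [3.6,3.6,3.6]
lo = A.lo+B.lo = [-17-3.6, -0.6-3.6, -21.1-3.6] = [-20.600,-4.200,-24.700]
hi = A.hi+B.hi = [-2.2+3.6, 14.2+3.6, -6.3+3.6] = [1.400,17.800,-2.700]
diag = √(22²+22²+22²) = √1452 = 38.105

min=[-20.600,-4.200,-24.700] max=[1.400,17.800,-2.700] diag=38.105


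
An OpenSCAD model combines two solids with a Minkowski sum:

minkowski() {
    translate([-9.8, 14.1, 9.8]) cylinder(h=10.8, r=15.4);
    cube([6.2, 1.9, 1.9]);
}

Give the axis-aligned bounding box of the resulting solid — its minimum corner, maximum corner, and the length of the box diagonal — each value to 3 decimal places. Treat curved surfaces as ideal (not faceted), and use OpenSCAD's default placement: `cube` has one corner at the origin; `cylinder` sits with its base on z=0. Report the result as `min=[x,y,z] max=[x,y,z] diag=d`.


min=[-25.200,-1.300,9.800] max=[11.800,31.400,22.500] diag=50.986

A = translate([-9.8, 14.1, 9.8]) cylinder(h=10.8, r=15.4) → bbox [-25.2,-1.3,9.8] .. [5.6,29.5,20.6]
B = cube([6.2, 1.9, 1.9]) → bbox [0,0,0] .. [6.2,1.9,1.9]
lo = A.lo+B.lo = [-25.2+0, -1.3+0, 9.8+0] = [-25.200,-1.300,9.800]
hi = A.hi+B.hi = [5.6+6.2, 29.5+1.9, 20.6+1.9] = [11.800,31.400,22.500]
diag = √(37²+32.7²+12.7²) = √2599.58 = 50.986


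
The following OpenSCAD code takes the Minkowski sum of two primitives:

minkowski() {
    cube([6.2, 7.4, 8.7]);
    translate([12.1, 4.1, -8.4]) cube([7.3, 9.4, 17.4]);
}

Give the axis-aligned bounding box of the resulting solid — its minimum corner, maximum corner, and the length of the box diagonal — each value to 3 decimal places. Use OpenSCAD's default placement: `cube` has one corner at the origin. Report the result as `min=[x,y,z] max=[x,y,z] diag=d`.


min=[12.100,4.100,-8.400] max=[25.600,20.900,17.700] diag=33.848

A = translate([12.1, 4.1, -8.4]) cube([7.3, 9.4, 17.4]) → bbox [12.1,4.1,-8.4] .. [19.4,13.5,9]
B = cube([6.2, 7.4, 8.7]) → bbox [0,0,0] .. [6.2,7.4,8.7]
lo = A.lo+B.lo = [12.1+0, 4.1+0, -8.4+0] = [12.100,4.100,-8.400]
hi = A.hi+B.hi = [19.4+6.2, 13.5+7.4, 9+8.7] = [25.600,20.900,17.700]
diag = √(13.5²+16.8²+26.1²) = √1145.7 = 33.848


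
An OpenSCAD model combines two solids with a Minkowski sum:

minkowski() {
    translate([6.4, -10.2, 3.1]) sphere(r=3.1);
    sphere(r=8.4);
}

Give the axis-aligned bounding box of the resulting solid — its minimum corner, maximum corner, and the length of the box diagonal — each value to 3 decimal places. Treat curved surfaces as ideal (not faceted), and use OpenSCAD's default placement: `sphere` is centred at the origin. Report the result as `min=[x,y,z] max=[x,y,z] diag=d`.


min=[-5.100,-21.700,-8.400] max=[17.900,1.300,14.600] diag=39.837

A = translate([6.4, -10.2, 3.1]) sphere(r=3.1) → bbox [3.3,-13.3,0] .. [9.5,-7.1,6.2]
B = sphere(r=8.4) → bbox [-8.4,-8.4,-8.4] .. [8.4,8.4,8.4]
lo = A.lo+B.lo = [3.3-8.4, -13.3-8.4, 0-8.4] = [-5.100,-21.700,-8.400]
hi = A.hi+B.hi = [9.5+8.4, -7.1+8.4, 6.2+8.4] = [17.900,1.300,14.600]
diag = √(23²+23²+23²) = √1587 = 39.837


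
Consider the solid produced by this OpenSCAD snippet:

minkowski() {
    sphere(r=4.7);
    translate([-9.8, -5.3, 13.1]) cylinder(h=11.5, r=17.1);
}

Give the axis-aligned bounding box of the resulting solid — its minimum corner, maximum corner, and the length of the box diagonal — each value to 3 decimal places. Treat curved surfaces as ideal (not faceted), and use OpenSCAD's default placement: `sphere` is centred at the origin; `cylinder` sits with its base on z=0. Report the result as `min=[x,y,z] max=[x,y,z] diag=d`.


A = translate([-9.8, -5.3, 13.1]) cylinder(h=11.5, r=17.1) → bbox [-26.9,-22.4,13.1] .. [7.3,11.8,24.6]
B = sphere(r=4.7) → bbox [-4.7,-4.7,-4.7] .. [4.7,4.7,4.7]
lo = A.lo+B.lo = [-26.9-4.7, -22.4-4.7, 13.1-4.7] = [-31.600,-27.100,8.400]
hi = A.hi+B.hi = [7.3+4.7, 11.8+4.7, 24.6+4.7] = [12.000,16.500,29.300]
diag = √(43.6²+43.6²+20.9²) = √4238.73 = 65.106

min=[-31.600,-27.100,8.400] max=[12.000,16.500,29.300] diag=65.106


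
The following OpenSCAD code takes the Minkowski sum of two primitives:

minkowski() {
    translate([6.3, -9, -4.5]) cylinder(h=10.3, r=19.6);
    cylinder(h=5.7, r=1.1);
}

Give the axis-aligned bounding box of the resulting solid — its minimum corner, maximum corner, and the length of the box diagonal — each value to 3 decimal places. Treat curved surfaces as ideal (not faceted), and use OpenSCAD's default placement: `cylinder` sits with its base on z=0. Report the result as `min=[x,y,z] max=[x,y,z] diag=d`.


min=[-14.400,-29.700,-4.500] max=[27.000,11.700,11.500] diag=60.695

A = translate([6.3, -9, -4.5]) cylinder(h=10.3, r=19.6) → bbox [-13.3,-28.6,-4.5] .. [25.9,10.6,5.8]
B = cylinder(h=5.7, r=1.1) → bbox [-1.1,-1.1,0] .. [1.1,1.1,5.7]
lo = A.lo+B.lo = [-13.3-1.1, -28.6-1.1, -4.5+0] = [-14.400,-29.700,-4.500]
hi = A.hi+B.hi = [25.9+1.1, 10.6+1.1, 5.8+5.7] = [27.000,11.700,11.500]
diag = √(41.4²+41.4²+16²) = √3683.92 = 60.695


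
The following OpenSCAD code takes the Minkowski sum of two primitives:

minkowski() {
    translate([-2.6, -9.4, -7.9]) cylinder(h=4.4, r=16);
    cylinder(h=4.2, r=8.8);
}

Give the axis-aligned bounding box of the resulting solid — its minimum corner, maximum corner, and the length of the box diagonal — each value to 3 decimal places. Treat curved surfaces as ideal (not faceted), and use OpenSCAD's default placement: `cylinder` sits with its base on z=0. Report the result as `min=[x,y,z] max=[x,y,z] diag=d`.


min=[-27.400,-34.200,-7.900] max=[22.200,15.400,0.700] diag=70.670

A = translate([-2.6, -9.4, -7.9]) cylinder(h=4.4, r=16) → bbox [-18.6,-25.4,-7.9] .. [13.4,6.6,-3.5]
B = cylinder(h=4.2, r=8.8) → bbox [-8.8,-8.8,0] .. [8.8,8.8,4.2]
lo = A.lo+B.lo = [-18.6-8.8, -25.4-8.8, -7.9+0] = [-27.400,-34.200,-7.900]
hi = A.hi+B.hi = [13.4+8.8, 6.6+8.8, -3.5+4.2] = [22.200,15.400,0.700]
diag = √(49.6²+49.6²+8.6²) = √4994.28 = 70.670


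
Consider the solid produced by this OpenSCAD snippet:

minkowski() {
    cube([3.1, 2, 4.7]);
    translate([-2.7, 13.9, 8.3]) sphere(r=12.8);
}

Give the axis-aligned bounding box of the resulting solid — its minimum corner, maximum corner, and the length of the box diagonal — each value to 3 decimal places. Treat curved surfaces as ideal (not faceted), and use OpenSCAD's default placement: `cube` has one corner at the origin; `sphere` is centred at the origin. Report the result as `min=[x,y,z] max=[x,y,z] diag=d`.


A = translate([-2.7, 13.9, 8.3]) sphere(r=12.8) → bbox [-15.5,1.1,-4.5] .. [10.1,26.7,21.1]
B = cube([3.1, 2, 4.7]) → bbox [0,0,0] .. [3.1,2,4.7]
lo = A.lo+B.lo = [-15.5+0, 1.1+0, -4.5+0] = [-15.500,1.100,-4.500]
hi = A.hi+B.hi = [10.1+3.1, 26.7+2, 21.1+4.7] = [13.200,28.700,25.800]
diag = √(28.7²+27.6²+30.3²) = √2503.54 = 50.035

min=[-15.500,1.100,-4.500] max=[13.200,28.700,25.800] diag=50.035


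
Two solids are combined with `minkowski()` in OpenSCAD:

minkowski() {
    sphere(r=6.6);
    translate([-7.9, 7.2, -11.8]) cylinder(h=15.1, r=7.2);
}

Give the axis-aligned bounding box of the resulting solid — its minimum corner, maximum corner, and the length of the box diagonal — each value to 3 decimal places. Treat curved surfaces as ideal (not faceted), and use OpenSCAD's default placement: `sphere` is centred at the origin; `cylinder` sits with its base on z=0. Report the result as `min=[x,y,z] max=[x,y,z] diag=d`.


A = translate([-7.9, 7.2, -11.8]) cylinder(h=15.1, r=7.2) → bbox [-15.1,0,-11.8] .. [-0.7,14.4,3.3]
B = sphere(r=6.6) → bbox [-6.6,-6.6,-6.6] .. [6.6,6.6,6.6]
lo = A.lo+B.lo = [-15.1-6.6, 0-6.6, -11.8-6.6] = [-21.700,-6.600,-18.400]
hi = A.hi+B.hi = [-0.7+6.6, 14.4+6.6, 3.3+6.6] = [5.900,21.000,9.900]
diag = √(27.6²+27.6²+28.3²) = √2324.41 = 48.212

min=[-21.700,-6.600,-18.400] max=[5.900,21.000,9.900] diag=48.212


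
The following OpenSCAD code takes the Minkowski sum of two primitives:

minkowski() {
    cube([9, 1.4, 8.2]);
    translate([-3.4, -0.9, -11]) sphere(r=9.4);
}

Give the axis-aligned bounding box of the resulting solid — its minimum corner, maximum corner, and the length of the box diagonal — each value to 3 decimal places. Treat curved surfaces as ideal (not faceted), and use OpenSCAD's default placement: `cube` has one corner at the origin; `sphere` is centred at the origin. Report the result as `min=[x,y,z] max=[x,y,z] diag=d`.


A = translate([-3.4, -0.9, -11]) sphere(r=9.4) → bbox [-12.8,-10.3,-20.4] .. [6,8.5,-1.6]
B = cube([9, 1.4, 8.2]) → bbox [0,0,0] .. [9,1.4,8.2]
lo = A.lo+B.lo = [-12.8+0, -10.3+0, -20.4+0] = [-12.800,-10.300,-20.400]
hi = A.hi+B.hi = [6+9, 8.5+1.4, -1.6+8.2] = [15.000,9.900,6.600]
diag = √(27.8²+20.2²+27²) = √1909.88 = 43.702

min=[-12.800,-10.300,-20.400] max=[15.000,9.900,6.600] diag=43.702


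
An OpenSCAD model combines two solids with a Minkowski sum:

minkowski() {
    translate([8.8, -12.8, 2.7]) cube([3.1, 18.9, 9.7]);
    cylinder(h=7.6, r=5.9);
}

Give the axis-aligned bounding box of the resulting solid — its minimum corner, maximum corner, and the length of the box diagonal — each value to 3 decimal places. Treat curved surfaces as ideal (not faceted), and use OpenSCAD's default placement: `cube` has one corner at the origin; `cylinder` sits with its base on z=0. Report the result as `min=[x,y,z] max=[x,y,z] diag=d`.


A = translate([8.8, -12.8, 2.7]) cube([3.1, 18.9, 9.7]) → bbox [8.8,-12.8,2.7] .. [11.9,6.1,12.4]
B = cylinder(h=7.6, r=5.9) → bbox [-5.9,-5.9,0] .. [5.9,5.9,7.6]
lo = A.lo+B.lo = [8.8-5.9, -12.8-5.9, 2.7+0] = [2.900,-18.700,2.700]
hi = A.hi+B.hi = [11.9+5.9, 6.1+5.9, 12.4+7.6] = [17.800,12.000,20.000]
diag = √(14.9²+30.7²+17.3²) = √1463.79 = 38.260

min=[2.900,-18.700,2.700] max=[17.800,12.000,20.000] diag=38.260


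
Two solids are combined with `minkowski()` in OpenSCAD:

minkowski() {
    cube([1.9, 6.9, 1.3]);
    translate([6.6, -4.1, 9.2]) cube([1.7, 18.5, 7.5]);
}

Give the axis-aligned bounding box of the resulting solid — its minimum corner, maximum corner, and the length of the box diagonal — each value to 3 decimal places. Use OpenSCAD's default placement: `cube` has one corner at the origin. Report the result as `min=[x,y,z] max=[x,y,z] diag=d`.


A = translate([6.6, -4.1, 9.2]) cube([1.7, 18.5, 7.5]) → bbox [6.6,-4.1,9.2] .. [8.3,14.4,16.7]
B = cube([1.9, 6.9, 1.3]) → bbox [0,0,0] .. [1.9,6.9,1.3]
lo = A.lo+B.lo = [6.6+0, -4.1+0, 9.2+0] = [6.600,-4.100,9.200]
hi = A.hi+B.hi = [8.3+1.9, 14.4+6.9, 16.7+1.3] = [10.200,21.300,18.000]
diag = √(3.6²+25.4²+8.8²) = √735.56 = 27.121

min=[6.600,-4.100,9.200] max=[10.200,21.300,18.000] diag=27.121


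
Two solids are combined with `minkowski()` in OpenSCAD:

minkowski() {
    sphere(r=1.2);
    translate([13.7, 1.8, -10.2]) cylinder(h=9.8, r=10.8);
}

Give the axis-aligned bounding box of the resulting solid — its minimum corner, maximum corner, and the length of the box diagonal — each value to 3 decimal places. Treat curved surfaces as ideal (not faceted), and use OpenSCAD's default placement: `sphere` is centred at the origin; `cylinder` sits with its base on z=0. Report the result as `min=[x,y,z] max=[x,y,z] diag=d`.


A = translate([13.7, 1.8, -10.2]) cylinder(h=9.8, r=10.8) → bbox [2.9,-9,-10.2] .. [24.5,12.6,-0.4]
B = sphere(r=1.2) → bbox [-1.2,-1.2,-1.2] .. [1.2,1.2,1.2]
lo = A.lo+B.lo = [2.9-1.2, -9-1.2, -10.2-1.2] = [1.700,-10.200,-11.400]
hi = A.hi+B.hi = [24.5+1.2, 12.6+1.2, -0.4+1.2] = [25.700,13.800,0.800]
diag = √(24²+24²+12.2²) = √1300.84 = 36.067

min=[1.700,-10.200,-11.400] max=[25.700,13.800,0.800] diag=36.067


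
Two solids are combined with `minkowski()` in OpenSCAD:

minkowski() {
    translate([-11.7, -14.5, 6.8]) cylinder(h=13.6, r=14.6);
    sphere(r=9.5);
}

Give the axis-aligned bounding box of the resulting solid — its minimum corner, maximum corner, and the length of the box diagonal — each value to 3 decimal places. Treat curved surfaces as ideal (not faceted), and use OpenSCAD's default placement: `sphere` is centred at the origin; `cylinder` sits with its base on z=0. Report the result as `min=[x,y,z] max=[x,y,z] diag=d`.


min=[-35.800,-38.600,-2.700] max=[12.400,9.600,29.900] diag=75.560

A = translate([-11.7, -14.5, 6.8]) cylinder(h=13.6, r=14.6) → bbox [-26.3,-29.1,6.8] .. [2.9,0.1,20.4]
B = sphere(r=9.5) → bbox [-9.5,-9.5,-9.5] .. [9.5,9.5,9.5]
lo = A.lo+B.lo = [-26.3-9.5, -29.1-9.5, 6.8-9.5] = [-35.800,-38.600,-2.700]
hi = A.hi+B.hi = [2.9+9.5, 0.1+9.5, 20.4+9.5] = [12.400,9.600,29.900]
diag = √(48.2²+48.2²+32.6²) = √5709.24 = 75.560


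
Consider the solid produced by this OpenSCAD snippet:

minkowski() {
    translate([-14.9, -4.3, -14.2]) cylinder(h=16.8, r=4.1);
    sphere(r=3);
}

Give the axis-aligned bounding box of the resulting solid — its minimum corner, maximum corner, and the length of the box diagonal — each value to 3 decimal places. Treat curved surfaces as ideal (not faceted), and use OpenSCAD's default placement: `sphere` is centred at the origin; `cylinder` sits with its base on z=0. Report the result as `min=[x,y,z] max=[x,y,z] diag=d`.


min=[-22.000,-11.400,-17.200] max=[-7.800,2.800,5.600] diag=30.383

A = translate([-14.9, -4.3, -14.2]) cylinder(h=16.8, r=4.1) → bbox [-19,-8.4,-14.2] .. [-10.8,-0.2,2.6]
B = sphere(r=3) → bbox [-3,-3,-3] .. [3,3,3]
lo = A.lo+B.lo = [-19-3, -8.4-3, -14.2-3] = [-22.000,-11.400,-17.200]
hi = A.hi+B.hi = [-10.8+3, -0.2+3, 2.6+3] = [-7.800,2.800,5.600]
diag = √(14.2²+14.2²+22.8²) = √923.12 = 30.383


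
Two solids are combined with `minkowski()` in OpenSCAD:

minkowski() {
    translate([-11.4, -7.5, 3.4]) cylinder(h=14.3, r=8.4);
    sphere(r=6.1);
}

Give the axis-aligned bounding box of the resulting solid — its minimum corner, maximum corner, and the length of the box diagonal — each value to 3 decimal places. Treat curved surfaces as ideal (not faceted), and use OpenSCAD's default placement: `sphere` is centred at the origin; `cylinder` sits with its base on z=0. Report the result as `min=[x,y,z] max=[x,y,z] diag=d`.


min=[-25.900,-22.000,-2.700] max=[3.100,7.000,23.800] diag=48.829

A = translate([-11.4, -7.5, 3.4]) cylinder(h=14.3, r=8.4) → bbox [-19.8,-15.9,3.4] .. [-3,0.9,17.7]
B = sphere(r=6.1) → bbox [-6.1,-6.1,-6.1] .. [6.1,6.1,6.1]
lo = A.lo+B.lo = [-19.8-6.1, -15.9-6.1, 3.4-6.1] = [-25.900,-22.000,-2.700]
hi = A.hi+B.hi = [-3+6.1, 0.9+6.1, 17.7+6.1] = [3.100,7.000,23.800]
diag = √(29²+29²+26.5²) = √2384.25 = 48.829


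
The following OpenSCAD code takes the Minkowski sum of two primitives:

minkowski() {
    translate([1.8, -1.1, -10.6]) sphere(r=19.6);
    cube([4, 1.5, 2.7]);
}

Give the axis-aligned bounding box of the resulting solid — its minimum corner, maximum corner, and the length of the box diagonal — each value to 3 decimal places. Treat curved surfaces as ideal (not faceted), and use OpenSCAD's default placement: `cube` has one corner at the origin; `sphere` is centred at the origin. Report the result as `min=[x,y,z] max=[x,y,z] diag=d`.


min=[-17.800,-20.700,-30.200] max=[25.400,20.000,11.700] diag=72.652

A = translate([1.8, -1.1, -10.6]) sphere(r=19.6) → bbox [-17.8,-20.7,-30.2] .. [21.4,18.5,9]
B = cube([4, 1.5, 2.7]) → bbox [0,0,0] .. [4,1.5,2.7]
lo = A.lo+B.lo = [-17.8+0, -20.7+0, -30.2+0] = [-17.800,-20.700,-30.200]
hi = A.hi+B.hi = [21.4+4, 18.5+1.5, 9+2.7] = [25.400,20.000,11.700]
diag = √(43.2²+40.7²+41.9²) = √5278.34 = 72.652


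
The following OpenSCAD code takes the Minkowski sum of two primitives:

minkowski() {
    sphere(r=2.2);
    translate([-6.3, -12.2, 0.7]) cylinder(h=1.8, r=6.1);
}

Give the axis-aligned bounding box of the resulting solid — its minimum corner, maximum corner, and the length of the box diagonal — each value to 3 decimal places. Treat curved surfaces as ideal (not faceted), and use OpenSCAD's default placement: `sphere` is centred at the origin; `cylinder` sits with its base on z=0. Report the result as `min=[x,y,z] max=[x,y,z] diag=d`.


A = translate([-6.3, -12.2, 0.7]) cylinder(h=1.8, r=6.1) → bbox [-12.4,-18.3,0.7] .. [-0.2,-6.1,2.5]
B = sphere(r=2.2) → bbox [-2.2,-2.2,-2.2] .. [2.2,2.2,2.2]
lo = A.lo+B.lo = [-12.4-2.2, -18.3-2.2, 0.7-2.2] = [-14.600,-20.500,-1.500]
hi = A.hi+B.hi = [-0.2+2.2, -6.1+2.2, 2.5+2.2] = [2.000,-3.900,4.700]
diag = √(16.6²+16.6²+6.2²) = √589.56 = 24.281

min=[-14.600,-20.500,-1.500] max=[2.000,-3.900,4.700] diag=24.281


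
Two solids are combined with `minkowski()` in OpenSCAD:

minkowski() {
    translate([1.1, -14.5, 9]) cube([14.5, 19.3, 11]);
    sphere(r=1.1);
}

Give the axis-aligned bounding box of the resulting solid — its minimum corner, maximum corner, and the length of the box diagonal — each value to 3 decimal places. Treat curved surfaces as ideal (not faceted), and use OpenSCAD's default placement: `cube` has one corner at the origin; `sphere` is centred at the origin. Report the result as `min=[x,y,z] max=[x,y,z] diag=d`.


min=[0.000,-15.600,7.900] max=[16.700,5.900,21.100] diag=30.255

A = translate([1.1, -14.5, 9]) cube([14.5, 19.3, 11]) → bbox [1.1,-14.5,9] .. [15.6,4.8,20]
B = sphere(r=1.1) → bbox [-1.1,-1.1,-1.1] .. [1.1,1.1,1.1]
lo = A.lo+B.lo = [1.1-1.1, -14.5-1.1, 9-1.1] = [0.000,-15.600,7.900]
hi = A.hi+B.hi = [15.6+1.1, 4.8+1.1, 20+1.1] = [16.700,5.900,21.100]
diag = √(16.7²+21.5²+13.2²) = √915.38 = 30.255


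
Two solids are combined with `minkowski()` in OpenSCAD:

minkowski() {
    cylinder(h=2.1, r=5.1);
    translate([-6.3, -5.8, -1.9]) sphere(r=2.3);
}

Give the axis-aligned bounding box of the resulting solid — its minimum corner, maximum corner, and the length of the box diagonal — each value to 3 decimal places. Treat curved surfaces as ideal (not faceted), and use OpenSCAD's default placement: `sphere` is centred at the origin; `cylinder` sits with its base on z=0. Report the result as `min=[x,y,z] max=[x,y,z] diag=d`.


A = translate([-6.3, -5.8, -1.9]) sphere(r=2.3) → bbox [-8.6,-8.1,-4.2] .. [-4,-3.5,0.4]
B = cylinder(h=2.1, r=5.1) → bbox [-5.1,-5.1,0] .. [5.1,5.1,2.1]
lo = A.lo+B.lo = [-8.6-5.1, -8.1-5.1, -4.2+0] = [-13.700,-13.200,-4.200]
hi = A.hi+B.hi = [-4+5.1, -3.5+5.1, 0.4+2.1] = [1.100,1.600,2.500]
diag = √(14.8²+14.8²+6.7²) = √482.97 = 21.977

min=[-13.700,-13.200,-4.200] max=[1.100,1.600,2.500] diag=21.977


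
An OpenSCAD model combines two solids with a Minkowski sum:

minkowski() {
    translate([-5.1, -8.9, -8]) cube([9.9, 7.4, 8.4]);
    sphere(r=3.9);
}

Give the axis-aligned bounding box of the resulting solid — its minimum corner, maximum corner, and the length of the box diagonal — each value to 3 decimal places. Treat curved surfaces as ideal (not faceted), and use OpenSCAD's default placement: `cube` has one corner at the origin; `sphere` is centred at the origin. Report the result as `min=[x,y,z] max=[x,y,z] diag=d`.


A = translate([-5.1, -8.9, -8]) cube([9.9, 7.4, 8.4]) → bbox [-5.1,-8.9,-8] .. [4.8,-1.5,0.4]
B = sphere(r=3.9) → bbox [-3.9,-3.9,-3.9] .. [3.9,3.9,3.9]
lo = A.lo+B.lo = [-5.1-3.9, -8.9-3.9, -8-3.9] = [-9.000,-12.800,-11.900]
hi = A.hi+B.hi = [4.8+3.9, -1.5+3.9, 0.4+3.9] = [8.700,2.400,4.300]
diag = √(17.7²+15.2²+16.2²) = √806.77 = 28.404

min=[-9.000,-12.800,-11.900] max=[8.700,2.400,4.300] diag=28.404


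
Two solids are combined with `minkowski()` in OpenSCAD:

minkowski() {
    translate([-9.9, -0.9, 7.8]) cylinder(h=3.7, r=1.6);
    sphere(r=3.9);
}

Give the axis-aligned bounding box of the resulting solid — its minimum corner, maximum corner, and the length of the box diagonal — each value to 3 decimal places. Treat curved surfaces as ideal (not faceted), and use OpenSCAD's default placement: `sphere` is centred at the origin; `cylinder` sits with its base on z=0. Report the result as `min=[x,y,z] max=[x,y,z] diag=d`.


A = translate([-9.9, -0.9, 7.8]) cylinder(h=3.7, r=1.6) → bbox [-11.5,-2.5,7.8] .. [-8.3,0.7,11.5]
B = sphere(r=3.9) → bbox [-3.9,-3.9,-3.9] .. [3.9,3.9,3.9]
lo = A.lo+B.lo = [-11.5-3.9, -2.5-3.9, 7.8-3.9] = [-15.400,-6.400,3.900]
hi = A.hi+B.hi = [-8.3+3.9, 0.7+3.9, 11.5+3.9] = [-4.400,4.600,15.400]
diag = √(11²+11²+11.5²) = √374.25 = 19.346

min=[-15.400,-6.400,3.900] max=[-4.400,4.600,15.400] diag=19.346


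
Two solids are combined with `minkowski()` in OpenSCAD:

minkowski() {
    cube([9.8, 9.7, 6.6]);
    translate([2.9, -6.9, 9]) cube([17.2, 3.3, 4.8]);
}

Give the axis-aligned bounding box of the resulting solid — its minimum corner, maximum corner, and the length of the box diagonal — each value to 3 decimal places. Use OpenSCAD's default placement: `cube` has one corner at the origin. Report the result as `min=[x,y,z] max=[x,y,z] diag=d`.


A = translate([2.9, -6.9, 9]) cube([17.2, 3.3, 4.8]) → bbox [2.9,-6.9,9] .. [20.1,-3.6,13.8]
B = cube([9.8, 9.7, 6.6]) → bbox [0,0,0] .. [9.8,9.7,6.6]
lo = A.lo+B.lo = [2.9+0, -6.9+0, 9+0] = [2.900,-6.900,9.000]
hi = A.hi+B.hi = [20.1+9.8, -3.6+9.7, 13.8+6.6] = [29.900,6.100,20.400]
diag = √(27²+13²+11.4²) = √1027.96 = 32.062

min=[2.900,-6.900,9.000] max=[29.900,6.100,20.400] diag=32.062


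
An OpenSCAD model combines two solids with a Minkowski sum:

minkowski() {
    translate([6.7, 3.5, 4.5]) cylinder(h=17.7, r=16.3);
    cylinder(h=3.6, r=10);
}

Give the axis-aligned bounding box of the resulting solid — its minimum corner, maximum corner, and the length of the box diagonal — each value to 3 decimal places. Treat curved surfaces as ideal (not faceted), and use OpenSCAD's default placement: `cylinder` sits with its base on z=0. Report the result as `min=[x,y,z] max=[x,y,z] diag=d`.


A = translate([6.7, 3.5, 4.5]) cylinder(h=17.7, r=16.3) → bbox [-9.6,-12.8,4.5] .. [23,19.8,22.2]
B = cylinder(h=3.6, r=10) → bbox [-10,-10,0] .. [10,10,3.6]
lo = A.lo+B.lo = [-9.6-10, -12.8-10, 4.5+0] = [-19.600,-22.800,4.500]
hi = A.hi+B.hi = [23+10, 19.8+10, 22.2+3.6] = [33.000,29.800,25.800]
diag = √(52.6²+52.6²+21.3²) = √5987.21 = 77.377

min=[-19.600,-22.800,4.500] max=[33.000,29.800,25.800] diag=77.377


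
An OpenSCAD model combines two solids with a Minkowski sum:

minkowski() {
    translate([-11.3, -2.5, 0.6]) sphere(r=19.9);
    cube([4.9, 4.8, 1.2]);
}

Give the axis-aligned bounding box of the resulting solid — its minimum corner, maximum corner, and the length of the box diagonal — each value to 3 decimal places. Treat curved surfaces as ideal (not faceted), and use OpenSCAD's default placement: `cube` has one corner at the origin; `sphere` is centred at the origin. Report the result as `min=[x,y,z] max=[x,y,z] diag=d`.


A = translate([-11.3, -2.5, 0.6]) sphere(r=19.9) → bbox [-31.2,-22.4,-19.3] .. [8.6,17.4,20.5]
B = cube([4.9, 4.8, 1.2]) → bbox [0,0,0] .. [4.9,4.8,1.2]
lo = A.lo+B.lo = [-31.2+0, -22.4+0, -19.3+0] = [-31.200,-22.400,-19.300]
hi = A.hi+B.hi = [8.6+4.9, 17.4+4.8, 20.5+1.2] = [13.500,22.200,21.700]
diag = √(44.7²+44.6²+41²) = √5668.25 = 75.288

min=[-31.200,-22.400,-19.300] max=[13.500,22.200,21.700] diag=75.288


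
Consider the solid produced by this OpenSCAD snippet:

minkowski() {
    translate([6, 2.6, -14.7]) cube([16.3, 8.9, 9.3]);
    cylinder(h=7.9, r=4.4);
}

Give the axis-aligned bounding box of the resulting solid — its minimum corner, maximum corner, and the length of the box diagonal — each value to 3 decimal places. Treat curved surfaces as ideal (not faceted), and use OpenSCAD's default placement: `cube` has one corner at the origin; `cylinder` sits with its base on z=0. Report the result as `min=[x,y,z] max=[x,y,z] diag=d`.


min=[1.600,-1.800,-14.700] max=[26.700,15.900,2.500] diag=35.201

A = translate([6, 2.6, -14.7]) cube([16.3, 8.9, 9.3]) → bbox [6,2.6,-14.7] .. [22.3,11.5,-5.4]
B = cylinder(h=7.9, r=4.4) → bbox [-4.4,-4.4,0] .. [4.4,4.4,7.9]
lo = A.lo+B.lo = [6-4.4, 2.6-4.4, -14.7+0] = [1.600,-1.800,-14.700]
hi = A.hi+B.hi = [22.3+4.4, 11.5+4.4, -5.4+7.9] = [26.700,15.900,2.500]
diag = √(25.1²+17.7²+17.2²) = √1239.14 = 35.201


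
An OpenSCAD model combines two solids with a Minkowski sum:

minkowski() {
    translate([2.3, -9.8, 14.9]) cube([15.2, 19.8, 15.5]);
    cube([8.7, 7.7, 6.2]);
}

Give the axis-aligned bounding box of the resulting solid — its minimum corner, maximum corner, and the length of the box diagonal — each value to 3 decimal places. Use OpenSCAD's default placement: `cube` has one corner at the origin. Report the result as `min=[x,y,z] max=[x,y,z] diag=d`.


A = translate([2.3, -9.8, 14.9]) cube([15.2, 19.8, 15.5]) → bbox [2.3,-9.8,14.9] .. [17.5,10,30.4]
B = cube([8.7, 7.7, 6.2]) → bbox [0,0,0] .. [8.7,7.7,6.2]
lo = A.lo+B.lo = [2.3+0, -9.8+0, 14.9+0] = [2.300,-9.800,14.900]
hi = A.hi+B.hi = [17.5+8.7, 10+7.7, 30.4+6.2] = [26.200,17.700,36.600]
diag = √(23.9²+27.5²+21.7²) = √1798.35 = 42.407

min=[2.300,-9.800,14.900] max=[26.200,17.700,36.600] diag=42.407


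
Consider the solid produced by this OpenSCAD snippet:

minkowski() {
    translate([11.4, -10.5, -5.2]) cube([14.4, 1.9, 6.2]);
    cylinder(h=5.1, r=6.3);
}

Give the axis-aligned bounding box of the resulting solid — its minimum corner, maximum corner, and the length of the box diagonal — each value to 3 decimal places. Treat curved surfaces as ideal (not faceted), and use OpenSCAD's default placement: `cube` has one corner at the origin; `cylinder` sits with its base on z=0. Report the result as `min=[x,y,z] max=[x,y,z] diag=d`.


A = translate([11.4, -10.5, -5.2]) cube([14.4, 1.9, 6.2]) → bbox [11.4,-10.5,-5.2] .. [25.8,-8.6,1]
B = cylinder(h=5.1, r=6.3) → bbox [-6.3,-6.3,0] .. [6.3,6.3,5.1]
lo = A.lo+B.lo = [11.4-6.3, -10.5-6.3, -5.2+0] = [5.100,-16.800,-5.200]
hi = A.hi+B.hi = [25.8+6.3, -8.6+6.3, 1+5.1] = [32.100,-2.300,6.100]
diag = √(27²+14.5²+11.3²) = √1066.94 = 32.664

min=[5.100,-16.800,-5.200] max=[32.100,-2.300,6.100] diag=32.664


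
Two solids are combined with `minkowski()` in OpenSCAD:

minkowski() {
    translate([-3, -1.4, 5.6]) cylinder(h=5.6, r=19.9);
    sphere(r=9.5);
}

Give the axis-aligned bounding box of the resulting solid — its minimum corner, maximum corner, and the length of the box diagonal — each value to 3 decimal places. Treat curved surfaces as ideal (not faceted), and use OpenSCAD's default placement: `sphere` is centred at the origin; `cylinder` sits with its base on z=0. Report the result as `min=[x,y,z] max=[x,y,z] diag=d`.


min=[-32.400,-30.800,-3.900] max=[26.400,28.000,20.700] diag=86.718

A = translate([-3, -1.4, 5.6]) cylinder(h=5.6, r=19.9) → bbox [-22.9,-21.3,5.6] .. [16.9,18.5,11.2]
B = sphere(r=9.5) → bbox [-9.5,-9.5,-9.5] .. [9.5,9.5,9.5]
lo = A.lo+B.lo = [-22.9-9.5, -21.3-9.5, 5.6-9.5] = [-32.400,-30.800,-3.900]
hi = A.hi+B.hi = [16.9+9.5, 18.5+9.5, 11.2+9.5] = [26.400,28.000,20.700]
diag = √(58.8²+58.8²+24.6²) = √7520.04 = 86.718


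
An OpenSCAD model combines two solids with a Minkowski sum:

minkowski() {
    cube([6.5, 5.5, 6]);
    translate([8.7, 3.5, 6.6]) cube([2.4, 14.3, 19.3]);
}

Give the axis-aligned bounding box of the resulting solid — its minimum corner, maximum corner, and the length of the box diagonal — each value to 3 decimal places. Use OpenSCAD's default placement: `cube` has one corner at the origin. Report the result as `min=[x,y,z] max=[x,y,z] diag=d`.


A = translate([8.7, 3.5, 6.6]) cube([2.4, 14.3, 19.3]) → bbox [8.7,3.5,6.6] .. [11.1,17.8,25.9]
B = cube([6.5, 5.5, 6]) → bbox [0,0,0] .. [6.5,5.5,6]
lo = A.lo+B.lo = [8.7+0, 3.5+0, 6.6+0] = [8.700,3.500,6.600]
hi = A.hi+B.hi = [11.1+6.5, 17.8+5.5, 25.9+6] = [17.600,23.300,31.900]
diag = √(8.9²+19.8²+25.3²) = √1111.34 = 33.337

min=[8.700,3.500,6.600] max=[17.600,23.300,31.900] diag=33.337


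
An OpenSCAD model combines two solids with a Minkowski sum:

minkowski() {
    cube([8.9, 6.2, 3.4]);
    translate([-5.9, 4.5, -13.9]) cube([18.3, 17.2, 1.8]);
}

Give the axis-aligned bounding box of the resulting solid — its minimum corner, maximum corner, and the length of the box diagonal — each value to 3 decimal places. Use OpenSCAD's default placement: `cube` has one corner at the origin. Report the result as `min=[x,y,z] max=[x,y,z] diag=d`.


min=[-5.900,4.500,-13.900] max=[21.300,27.900,-8.700] diag=36.255

A = translate([-5.9, 4.5, -13.9]) cube([18.3, 17.2, 1.8]) → bbox [-5.9,4.5,-13.9] .. [12.4,21.7,-12.1]
B = cube([8.9, 6.2, 3.4]) → bbox [0,0,0] .. [8.9,6.2,3.4]
lo = A.lo+B.lo = [-5.9+0, 4.5+0, -13.9+0] = [-5.900,4.500,-13.900]
hi = A.hi+B.hi = [12.4+8.9, 21.7+6.2, -12.1+3.4] = [21.300,27.900,-8.700]
diag = √(27.2²+23.4²+5.2²) = √1314.44 = 36.255


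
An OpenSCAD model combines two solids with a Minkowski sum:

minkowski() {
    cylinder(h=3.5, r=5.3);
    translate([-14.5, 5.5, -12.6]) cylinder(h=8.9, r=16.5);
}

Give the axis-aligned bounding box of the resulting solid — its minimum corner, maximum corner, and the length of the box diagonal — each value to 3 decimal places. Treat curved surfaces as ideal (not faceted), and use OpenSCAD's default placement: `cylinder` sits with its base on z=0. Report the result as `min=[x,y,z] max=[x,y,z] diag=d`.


min=[-36.300,-16.300,-12.600] max=[7.300,27.300,-0.200] diag=62.894

A = translate([-14.5, 5.5, -12.6]) cylinder(h=8.9, r=16.5) → bbox [-31,-11,-12.6] .. [2,22,-3.7]
B = cylinder(h=3.5, r=5.3) → bbox [-5.3,-5.3,0] .. [5.3,5.3,3.5]
lo = A.lo+B.lo = [-31-5.3, -11-5.3, -12.6+0] = [-36.300,-16.300,-12.600]
hi = A.hi+B.hi = [2+5.3, 22+5.3, -3.7+3.5] = [7.300,27.300,-0.200]
diag = √(43.6²+43.6²+12.4²) = √3955.68 = 62.894


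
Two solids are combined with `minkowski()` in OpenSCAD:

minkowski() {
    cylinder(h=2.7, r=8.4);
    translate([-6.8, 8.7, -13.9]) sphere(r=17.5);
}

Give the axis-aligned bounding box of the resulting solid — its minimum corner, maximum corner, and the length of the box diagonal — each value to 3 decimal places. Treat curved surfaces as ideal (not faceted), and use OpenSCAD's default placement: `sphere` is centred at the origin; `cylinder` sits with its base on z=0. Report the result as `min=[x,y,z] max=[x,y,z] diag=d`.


A = translate([-6.8, 8.7, -13.9]) sphere(r=17.5) → bbox [-24.3,-8.8,-31.4] .. [10.7,26.2,3.6]
B = cylinder(h=2.7, r=8.4) → bbox [-8.4,-8.4,0] .. [8.4,8.4,2.7]
lo = A.lo+B.lo = [-24.3-8.4, -8.8-8.4, -31.4+0] = [-32.700,-17.200,-31.400]
hi = A.hi+B.hi = [10.7+8.4, 26.2+8.4, 3.6+2.7] = [19.100,34.600,6.300]
diag = √(51.8²+51.8²+37.7²) = √6787.77 = 82.388

min=[-32.700,-17.200,-31.400] max=[19.100,34.600,6.300] diag=82.388


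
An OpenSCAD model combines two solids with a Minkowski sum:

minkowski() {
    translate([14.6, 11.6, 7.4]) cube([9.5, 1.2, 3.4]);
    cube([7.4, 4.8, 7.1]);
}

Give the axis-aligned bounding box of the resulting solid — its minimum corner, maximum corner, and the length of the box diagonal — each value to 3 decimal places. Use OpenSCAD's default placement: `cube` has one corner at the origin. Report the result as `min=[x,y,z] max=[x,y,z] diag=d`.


min=[14.600,11.600,7.400] max=[31.500,17.600,17.900] diag=20.781

A = translate([14.6, 11.6, 7.4]) cube([9.5, 1.2, 3.4]) → bbox [14.6,11.6,7.4] .. [24.1,12.8,10.8]
B = cube([7.4, 4.8, 7.1]) → bbox [0,0,0] .. [7.4,4.8,7.1]
lo = A.lo+B.lo = [14.6+0, 11.6+0, 7.4+0] = [14.600,11.600,7.400]
hi = A.hi+B.hi = [24.1+7.4, 12.8+4.8, 10.8+7.1] = [31.500,17.600,17.900]
diag = √(16.9²+6²+10.5²) = √431.86 = 20.781
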